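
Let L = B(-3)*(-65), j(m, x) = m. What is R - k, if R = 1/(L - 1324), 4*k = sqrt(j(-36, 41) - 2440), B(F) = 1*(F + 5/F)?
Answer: -3/3062 - I*sqrt(619)/2 ≈ -0.00097975 - 12.44*I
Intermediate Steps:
B(F) = F + 5/F
L = 910/3 (L = (-3 + 5/(-3))*(-65) = (-3 + 5*(-1/3))*(-65) = (-3 - 5/3)*(-65) = -14/3*(-65) = 910/3 ≈ 303.33)
k = I*sqrt(619)/2 (k = sqrt(-36 - 2440)/4 = sqrt(-2476)/4 = (2*I*sqrt(619))/4 = I*sqrt(619)/2 ≈ 12.44*I)
R = -3/3062 (R = 1/(910/3 - 1324) = 1/(-3062/3) = -3/3062 ≈ -0.00097975)
R - k = -3/3062 - I*sqrt(619)/2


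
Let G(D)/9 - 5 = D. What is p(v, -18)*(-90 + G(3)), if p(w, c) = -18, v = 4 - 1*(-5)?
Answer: 324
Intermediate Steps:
G(D) = 45 + 9*D
v = 9 (v = 4 + 5 = 9)
p(v, -18)*(-90 + G(3)) = -18*(-90 + (45 + 9*3)) = -18*(-90 + (45 + 27)) = -18*(-90 + 72) = -18*(-18) = 324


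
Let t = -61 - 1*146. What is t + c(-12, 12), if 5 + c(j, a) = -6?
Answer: -218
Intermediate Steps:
t = -207 (t = -61 - 146 = -207)
c(j, a) = -11 (c(j, a) = -5 - 6 = -11)
t + c(-12, 12) = -207 - 11 = -218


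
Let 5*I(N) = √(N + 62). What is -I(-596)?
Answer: -I*√534/5 ≈ -4.6217*I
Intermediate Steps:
I(N) = √(62 + N)/5 (I(N) = √(N + 62)/5 = √(62 + N)/5)
-I(-596) = -√(62 - 596)/5 = -√(-534)/5 = -I*√534/5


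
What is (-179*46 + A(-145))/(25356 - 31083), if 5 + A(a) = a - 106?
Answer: 2830/1909 ≈ 1.4825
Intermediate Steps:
A(a) = -111 + a (A(a) = -5 + (a - 106) = -5 + (-106 + a) = -111 + a)
(-179*46 + A(-145))/(25356 - 31083) = (-179*46 + (-111 - 145))/(25356 - 31083) = (-8234 - 256)/(-5727) = -8490*(-1/5727) = 2830/1909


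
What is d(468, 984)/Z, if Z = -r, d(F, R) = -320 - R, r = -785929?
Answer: -1304/785929 ≈ -0.0016592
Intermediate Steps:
Z = 785929 (Z = -1*(-785929) = 785929)
d(468, 984)/Z = (-320 - 1*984)/785929 = (-320 - 984)*(1/785929) = -1304*1/785929 = -1304/785929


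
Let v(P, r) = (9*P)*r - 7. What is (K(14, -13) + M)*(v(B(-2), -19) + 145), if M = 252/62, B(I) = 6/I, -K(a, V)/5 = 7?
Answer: -20139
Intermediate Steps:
K(a, V) = -35 (K(a, V) = -5*7 = -35)
v(P, r) = -7 + 9*P*r (v(P, r) = 9*P*r - 7 = -7 + 9*P*r)
M = 126/31 (M = 252*(1/62) = 126/31 ≈ 4.0645)
(K(14, -13) + M)*(v(B(-2), -19) + 145) = (-35 + 126/31)*((-7 + 9*(6/(-2))*(-19)) + 145) = -959*((-7 + 9*(6*(-½))*(-19)) + 145)/31 = -959*((-7 + 9*(-3)*(-19)) + 145)/31 = -959*((-7 + 513) + 145)/31 = -959*(506 + 145)/31 = -959/31*651 = -20139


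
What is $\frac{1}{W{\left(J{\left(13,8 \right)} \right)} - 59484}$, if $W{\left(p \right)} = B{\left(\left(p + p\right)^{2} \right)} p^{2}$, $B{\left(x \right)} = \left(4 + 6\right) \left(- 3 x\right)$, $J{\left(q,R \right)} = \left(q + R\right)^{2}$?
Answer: $- \frac{1}{4538743182804} \approx -2.2033 \cdot 10^{-13}$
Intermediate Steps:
$J{\left(q,R \right)} = \left(R + q\right)^{2}$
$B{\left(x \right)} = - 30 x$ ($B{\left(x \right)} = 10 \left(- 3 x\right) = - 30 x$)
$W{\left(p \right)} = - 120 p^{4}$ ($W{\left(p \right)} = - 30 \left(p + p\right)^{2} p^{2} = - 30 \left(2 p\right)^{2} p^{2} = - 30 \cdot 4 p^{2} p^{2} = - 120 p^{2} p^{2} = - 120 p^{4}$)
$\frac{1}{W{\left(J{\left(13,8 \right)} \right)} - 59484} = \frac{1}{- 120 \left(\left(8 + 13\right)^{2}\right)^{4} - 59484} = \frac{1}{- 120 \left(21^{2}\right)^{4} - 59484} = \frac{1}{- 120 \cdot 441^{4} - 59484} = \frac{1}{\left(-120\right) 37822859361 - 59484} = \frac{1}{-4538743123320 - 59484} = \frac{1}{-4538743182804} = - \frac{1}{4538743182804}$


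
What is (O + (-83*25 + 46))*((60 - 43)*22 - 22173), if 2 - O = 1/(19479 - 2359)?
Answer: 756474151559/17120 ≈ 4.4187e+7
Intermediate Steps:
O = 34239/17120 (O = 2 - 1/(19479 - 2359) = 2 - 1/17120 = 34239/17120 ≈ 1.9999)
(O + (-83*25 + 46))*((60 - 43)*22 - 22173) = (34239/17120 + (-83*25 + 46))*((60 - 43)*22 - 22173) = (34239/17120 + (-2075 + 46))*(17*22 - 22173) = (34239/17120 - 2029)*(374 - 22173) = -34702241/17120*(-21799) = 756474151559/17120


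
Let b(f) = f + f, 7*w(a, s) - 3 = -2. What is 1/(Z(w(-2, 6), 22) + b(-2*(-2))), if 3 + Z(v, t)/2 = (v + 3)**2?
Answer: 49/1066 ≈ 0.045966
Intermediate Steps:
w(a, s) = 1/7 (w(a, s) = 3/7 + (1/7)*(-2) = 3/7 - 2/7 = 1/7)
b(f) = 2*f
Z(v, t) = -6 + 2*(3 + v)**2 (Z(v, t) = -6 + 2*(v + 3)**2 = -6 + 2*(3 + v)**2)
1/(Z(w(-2, 6), 22) + b(-2*(-2))) = 1/((-6 + 2*(3 + 1/7)**2) + 2*(-2*(-2))) = 1/((-6 + 2*(22/7)**2) + 2*4) = 1/((-6 + 2*(484/49)) + 8) = 1/((-6 + 968/49) + 8) = 1/(674/49 + 8) = 1/(1066/49) = 49/1066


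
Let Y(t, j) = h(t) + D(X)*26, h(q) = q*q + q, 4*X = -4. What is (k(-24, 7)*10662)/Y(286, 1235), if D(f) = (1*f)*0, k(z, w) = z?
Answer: -127944/41041 ≈ -3.1175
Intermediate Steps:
X = -1 (X = (1/4)*(-4) = -1)
h(q) = q + q**2 (h(q) = q**2 + q = q + q**2)
D(f) = 0 (D(f) = f*0 = 0)
Y(t, j) = t*(1 + t) (Y(t, j) = t*(1 + t) + 0*26 = t*(1 + t) + 0 = t*(1 + t))
(k(-24, 7)*10662)/Y(286, 1235) = (-24*10662)/((286*(1 + 286))) = -255888/(286*287) = -255888/82082 = -255888*1/82082 = -127944/41041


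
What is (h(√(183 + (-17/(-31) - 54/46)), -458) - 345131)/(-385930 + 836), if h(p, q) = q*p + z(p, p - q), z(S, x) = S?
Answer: 345131/385094 + 457*√92713529/274572022 ≈ 0.91225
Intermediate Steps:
h(p, q) = p + p*q (h(p, q) = q*p + p = p*q + p = p + p*q)
(h(√(183 + (-17/(-31) - 54/46)), -458) - 345131)/(-385930 + 836) = (√(183 + (-17/(-31) - 54/46))*(1 - 458) - 345131)/(-385930 + 836) = (√(183 + (-17*(-1/31) - 54*1/46))*(-457) - 345131)/(-385094) = (√(183 + (17/31 - 27/23))*(-457) - 345131)*(-1/385094) = (√(183 - 446/713)*(-457) - 345131)*(-1/385094) = (√(130033/713)*(-457) - 345131)*(-1/385094) = ((√92713529/713)*(-457) - 345131)*(-1/385094) = (-457*√92713529/713 - 345131)*(-1/385094) = (-345131 - 457*√92713529/713)*(-1/385094) = 345131/385094 + 457*√92713529/274572022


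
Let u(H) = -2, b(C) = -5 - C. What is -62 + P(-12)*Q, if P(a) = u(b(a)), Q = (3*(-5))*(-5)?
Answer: -212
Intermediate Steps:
Q = 75 (Q = -15*(-5) = 75)
P(a) = -2
-62 + P(-12)*Q = -62 - 2*75 = -62 - 150 = -212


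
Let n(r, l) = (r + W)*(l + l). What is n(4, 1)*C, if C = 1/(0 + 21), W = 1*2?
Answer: 4/7 ≈ 0.57143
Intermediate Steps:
W = 2
n(r, l) = 2*l*(2 + r) (n(r, l) = (r + 2)*(l + l) = (2 + r)*(2*l) = 2*l*(2 + r))
C = 1/21 ≈ 0.047619
n(4, 1)*C = (2*1*(2 + 4))*(1/21) = (2*1*6)*(1/21) = 12*(1/21) = 4/7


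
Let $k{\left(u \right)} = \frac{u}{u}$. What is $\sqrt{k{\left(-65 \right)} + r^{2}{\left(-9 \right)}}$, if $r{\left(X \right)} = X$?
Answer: $\sqrt{82} \approx 9.0554$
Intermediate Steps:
$k{\left(u \right)} = 1$
$\sqrt{k{\left(-65 \right)} + r^{2}{\left(-9 \right)}} = \sqrt{1 + \left(-9\right)^{2}} = \sqrt{1 + 81} = \sqrt{82}$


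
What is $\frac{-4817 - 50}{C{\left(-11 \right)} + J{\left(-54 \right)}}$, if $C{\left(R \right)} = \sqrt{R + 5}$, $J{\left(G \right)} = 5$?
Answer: $-785 + 157 i \sqrt{6} \approx -785.0 + 384.57 i$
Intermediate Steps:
$C{\left(R \right)} = \sqrt{5 + R}$
$\frac{-4817 - 50}{C{\left(-11 \right)} + J{\left(-54 \right)}} = \frac{-4817 - 50}{\sqrt{5 - 11} + 5} = - \frac{4867}{\sqrt{-6} + 5} = - \frac{4867}{i \sqrt{6} + 5} = - \frac{4867}{5 + i \sqrt{6}}$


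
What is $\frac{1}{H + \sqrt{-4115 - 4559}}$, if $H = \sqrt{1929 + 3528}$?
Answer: $\frac{1}{\sqrt{5457} + i \sqrt{8674}} \approx 0.0052276 - 0.0065908 i$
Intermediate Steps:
$H = \sqrt{5457} \approx 73.871$
$\frac{1}{H + \sqrt{-4115 - 4559}} = \frac{1}{\sqrt{5457} + \sqrt{-4115 - 4559}} = \frac{1}{\sqrt{5457} + \sqrt{-8674}} = \frac{1}{\sqrt{5457} + i \sqrt{8674}}$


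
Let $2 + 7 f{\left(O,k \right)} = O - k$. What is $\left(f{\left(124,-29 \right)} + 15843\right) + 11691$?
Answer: $\frac{192889}{7} \approx 27556.0$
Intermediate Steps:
$f{\left(O,k \right)} = - \frac{2}{7} - \frac{k}{7} + \frac{O}{7}$ ($f{\left(O,k \right)} = - \frac{2}{7} + \frac{O - k}{7} = - \frac{2}{7} + \left(- \frac{k}{7} + \frac{O}{7}\right) = - \frac{2}{7} - \frac{k}{7} + \frac{O}{7}$)
$\left(f{\left(124,-29 \right)} + 15843\right) + 11691 = \left(\left(- \frac{2}{7} - - \frac{29}{7} + \frac{1}{7} \cdot 124\right) + 15843\right) + 11691 = \left(\left(- \frac{2}{7} + \frac{29}{7} + \frac{124}{7}\right) + 15843\right) + 11691 = \left(\frac{151}{7} + 15843\right) + 11691 = \frac{111052}{7} + 11691 = \frac{192889}{7}$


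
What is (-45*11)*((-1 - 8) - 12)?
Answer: 10395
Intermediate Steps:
(-45*11)*((-1 - 8) - 12) = -495*(-9 - 12) = -495*(-21) = 10395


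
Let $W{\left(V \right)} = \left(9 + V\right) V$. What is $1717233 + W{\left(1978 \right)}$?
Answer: $5647519$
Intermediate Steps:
$W{\left(V \right)} = V \left(9 + V\right)$
$1717233 + W{\left(1978 \right)} = 1717233 + 1978 \left(9 + 1978\right) = 1717233 + 1978 \cdot 1987 = 1717233 + 3930286 = 5647519$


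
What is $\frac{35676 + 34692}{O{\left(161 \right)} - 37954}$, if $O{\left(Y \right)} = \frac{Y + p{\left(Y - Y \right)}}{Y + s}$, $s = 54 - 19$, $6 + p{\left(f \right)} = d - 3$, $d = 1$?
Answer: $- \frac{13792128}{7438831} \approx -1.8541$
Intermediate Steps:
$p{\left(f \right)} = -8$ ($p{\left(f \right)} = -6 + \left(1 - 3\right) = -6 - 2 = -8$)
$s = 35$ ($s = 54 - 19 = 35$)
$O{\left(Y \right)} = \frac{-8 + Y}{35 + Y}$ ($O{\left(Y \right)} = \frac{Y - 8}{Y + 35} = \frac{-8 + Y}{35 + Y}$)
$\frac{35676 + 34692}{O{\left(161 \right)} - 37954} = \frac{35676 + 34692}{\frac{-8 + 161}{35 + 161} - 37954} = \frac{70368}{\frac{1}{196} \cdot 153 - 37954} = \frac{70368}{\frac{153}{196} - 37954} = \frac{70368}{- \frac{7438831}{196}} = 70368 \left(- \frac{196}{7438831}\right) = - \frac{13792128}{7438831}$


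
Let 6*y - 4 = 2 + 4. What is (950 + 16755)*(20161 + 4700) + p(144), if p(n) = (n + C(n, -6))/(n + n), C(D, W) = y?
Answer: 380301700757/864 ≈ 4.4016e+8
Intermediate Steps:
y = 5/3 (y = ⅔ + (2 + 4)/6 = ⅔ + (⅙)*6 = ⅔ + 1 = 5/3 ≈ 1.6667)
C(D, W) = 5/3
p(n) = (5/3 + n)/(2*n) (p(n) = (n + 5/3)/(n + n) = (5/3 + n)/((2*n)) = (5/3 + n)*(1/(2*n)) = (5/3 + n)/(2*n))
(950 + 16755)*(20161 + 4700) + p(144) = (950 + 16755)*(20161 + 4700) + (⅙)*(5 + 3*144)/144 = 17705*24861 + (⅙)*(1/144)*(5 + 432) = 440164005 + (⅙)*(1/144)*437 = 440164005 + 437/864 = 380301700757/864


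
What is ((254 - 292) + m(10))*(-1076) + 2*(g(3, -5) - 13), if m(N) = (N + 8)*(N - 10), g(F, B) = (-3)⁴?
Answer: 41024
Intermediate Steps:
g(F, B) = 81
m(N) = (-10 + N)*(8 + N) (m(N) = (8 + N)*(-10 + N) = (-10 + N)*(8 + N))
((254 - 292) + m(10))*(-1076) + 2*(g(3, -5) - 13) = ((254 - 292) + (-80 + 10² - 2*10))*(-1076) + 2*(81 - 13) = (-38 + (-80 + 100 - 20))*(-1076) + 2*68 = (-38 + 0)*(-1076) + 136 = -38*(-1076) + 136 = 40888 + 136 = 41024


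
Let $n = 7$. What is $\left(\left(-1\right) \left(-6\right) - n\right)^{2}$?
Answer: $1$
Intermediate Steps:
$\left(\left(-1\right) \left(-6\right) - n\right)^{2} = \left(\left(-1\right) \left(-6\right) - 7\right)^{2} = \left(6 - 7\right)^{2} = \left(-1\right)^{2} = 1$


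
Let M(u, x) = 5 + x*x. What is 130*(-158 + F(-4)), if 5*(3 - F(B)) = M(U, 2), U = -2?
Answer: -20384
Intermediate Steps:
M(u, x) = 5 + x²
F(B) = 6/5 (F(B) = 3 - (5 + 2²)/5 = 3 - (5 + 4)/5 = 3 - ⅕*9 = 3 - 9/5 = 6/5)
130*(-158 + F(-4)) = 130*(-158 + 6/5) = 130*(-784/5) = -20384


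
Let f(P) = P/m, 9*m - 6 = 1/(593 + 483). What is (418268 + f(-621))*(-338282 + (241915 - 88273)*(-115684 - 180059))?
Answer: -122446102276499309056/6457 ≈ -1.8963e+16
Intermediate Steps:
m = 6457/9684 (m = ⅔ + 1/(9*(593 + 483)) = ⅔ + (⅑)/1076 = ⅔ + (⅑)*(1/1076) = ⅔ + 1/9684 = 6457/9684 ≈ 0.66677)
f(P) = 9684*P/6457 (f(P) = P/(6457/9684) = P*(9684/6457) = 9684*P/6457)
(418268 + f(-621))*(-338282 + (241915 - 88273)*(-115684 - 180059)) = (418268 + (9684/6457)*(-621))*(-338282 + (241915 - 88273)*(-115684 - 180059)) = (418268 - 6013764/6457)*(-338282 + 153642*(-295743)) = 2694742712*(-338282 - 45438546006)/6457 = (2694742712/6457)*(-45438884288) = -122446102276499309056/6457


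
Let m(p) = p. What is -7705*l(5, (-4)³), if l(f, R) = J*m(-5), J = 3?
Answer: 115575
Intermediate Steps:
l(f, R) = -15 (l(f, R) = 3*(-5) = -15)
-7705*l(5, (-4)³) = -7705*(-15) = 115575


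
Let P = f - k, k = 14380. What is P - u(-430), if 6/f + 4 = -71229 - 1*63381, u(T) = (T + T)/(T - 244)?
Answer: -326202703441/22682459 ≈ -14381.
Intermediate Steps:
u(T) = 2*T/(-244 + T) (u(T) = (2*T)/(-244 + T) = 2*T/(-244 + T))
f = -3/67307 (f = 6/(-4 + (-71229 - 1*63381)) = 6/(-4 + (-71229 - 63381)) = 6/(-4 - 134610) = 6/(-134614) = 6*(-1/134614) = -3/67307 ≈ -4.4572e-5)
P = -967874663/67307 (P = -3/67307 - 1*14380 = -3/67307 - 14380 = -967874663/67307 ≈ -14380.)
P - u(-430) = -967874663/67307 - 2*(-430)/(-244 - 430) = -967874663/67307 - 2*(-430)/(-674) = -967874663/67307 - 2*(-430)*(-1)/674 = -967874663/67307 - 1*430/337 = -967874663/67307 - 430/337 = -326202703441/22682459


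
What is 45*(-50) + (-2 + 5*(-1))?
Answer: -2257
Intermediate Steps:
45*(-50) + (-2 + 5*(-1)) = -2250 + (-2 - 5) = -2250 - 7 = -2257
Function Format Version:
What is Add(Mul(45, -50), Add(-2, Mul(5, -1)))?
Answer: -2257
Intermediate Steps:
Add(Mul(45, -50), Add(-2, Mul(5, -1))) = Add(-2250, Add(-2, -5)) = Add(-2250, -7) = -2257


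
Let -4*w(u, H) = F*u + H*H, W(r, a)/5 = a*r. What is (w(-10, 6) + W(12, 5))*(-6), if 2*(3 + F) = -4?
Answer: -1671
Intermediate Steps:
F = -5 (F = -3 + (½)*(-4) = -3 - 2 = -5)
W(r, a) = 5*a*r (W(r, a) = 5*(a*r) = 5*a*r)
w(u, H) = -H²/4 + 5*u/4 (w(u, H) = -(-5*u + H*H)/4 = -(-5*u + H²)/4 = -(H² - 5*u)/4 = -H²/4 + 5*u/4)
(w(-10, 6) + W(12, 5))*(-6) = ((-¼*6² + (5/4)*(-10)) + 5*5*12)*(-6) = ((-¼*36 - 25/2) + 300)*(-6) = ((-9 - 25/2) + 300)*(-6) = (-43/2 + 300)*(-6) = (557/2)*(-6) = -1671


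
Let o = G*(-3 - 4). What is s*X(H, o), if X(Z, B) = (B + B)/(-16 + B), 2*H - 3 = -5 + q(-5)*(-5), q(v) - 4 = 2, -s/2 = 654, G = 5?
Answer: -30520/17 ≈ -1795.3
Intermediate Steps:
s = -1308 (s = -2*654 = -1308)
q(v) = 6 (q(v) = 4 + 2 = 6)
o = -35 (o = 5*(-3 - 4) = 5*(-7) = -35)
H = -16 (H = 3/2 + (-5 + 6*(-5))/2 = 3/2 + (-5 - 30)/2 = 3/2 + (1/2)*(-35) = 3/2 - 35/2 = -16)
X(Z, B) = 2*B/(-16 + B) (X(Z, B) = (2*B)/(-16 + B) = 2*B/(-16 + B))
s*X(H, o) = -2616*(-35)/(-16 - 35) = -2616*(-35)/(-51) = -2616*(-35)*(-1)/51 = -1308*70/51 = -30520/17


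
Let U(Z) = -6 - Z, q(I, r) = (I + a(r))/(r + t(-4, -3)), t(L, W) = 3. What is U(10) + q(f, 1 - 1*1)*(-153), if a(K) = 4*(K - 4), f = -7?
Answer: 1157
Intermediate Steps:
a(K) = -16 + 4*K (a(K) = 4*(-4 + K) = -16 + 4*K)
q(I, r) = (-16 + I + 4*r)/(3 + r) (q(I, r) = (I + (-16 + 4*r))/(r + 3) = (-16 + I + 4*r)/(3 + r))
U(10) + q(f, 1 - 1*1)*(-153) = (-6 - 1*10) + ((-16 - 7 + 4*(1 - 1*1))/(3 + (1 - 1*1)))*(-153) = (-6 - 10) + ((-16 - 7 + 4*(1 - 1))/(3 + (1 - 1)))*(-153) = -16 + ((-16 - 7 + 4*0)/(3 + 0))*(-153) = -16 + ((-16 - 7 + 0)/3)*(-153) = -16 + ((1/3)*(-23))*(-153) = -16 - 23/3*(-153) = -16 + 1173 = 1157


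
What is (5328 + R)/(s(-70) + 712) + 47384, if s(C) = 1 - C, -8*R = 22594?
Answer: 148416703/3132 ≈ 47387.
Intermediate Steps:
R = -11297/4 (R = -⅛*22594 = -11297/4 ≈ -2824.3)
(5328 + R)/(s(-70) + 712) + 47384 = (5328 - 11297/4)/((1 - 1*(-70)) + 712) + 47384 = 10015/(4*((1 + 70) + 712)) + 47384 = 10015/(4*(71 + 712)) + 47384 = (10015/4)/783 + 47384 = (10015/4)*(1/783) + 47384 = 10015/3132 + 47384 = 148416703/3132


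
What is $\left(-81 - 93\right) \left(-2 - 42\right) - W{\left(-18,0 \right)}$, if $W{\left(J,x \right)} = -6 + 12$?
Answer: $7650$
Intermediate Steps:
$W{\left(J,x \right)} = 6$
$\left(-81 - 93\right) \left(-2 - 42\right) - W{\left(-18,0 \right)} = \left(-81 - 93\right) \left(-2 - 42\right) - 6 = \left(-174\right) \left(-44\right) - 6 = 7656 - 6 = 7650$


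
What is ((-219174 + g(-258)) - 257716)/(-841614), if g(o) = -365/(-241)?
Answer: 114930125/202828974 ≈ 0.56664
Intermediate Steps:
g(o) = 365/241 (g(o) = -365*(-1/241) = 365/241)
((-219174 + g(-258)) - 257716)/(-841614) = ((-219174 + 365/241) - 257716)/(-841614) = (-52820569/241 - 257716)*(-1/841614) = -114930125/241*(-1/841614) = 114930125/202828974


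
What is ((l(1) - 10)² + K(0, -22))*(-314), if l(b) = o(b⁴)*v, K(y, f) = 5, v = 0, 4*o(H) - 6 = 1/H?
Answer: -32970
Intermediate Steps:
o(H) = 3/2 + 1/(4*H)
l(b) = 0 (l(b) = ((1 + 6*b⁴)/(4*(b⁴)))*0 = ((1 + 6*b⁴)/(4*b⁴))*0 = 0)
((l(1) - 10)² + K(0, -22))*(-314) = ((0 - 10)² + 5)*(-314) = ((-10)² + 5)*(-314) = (100 + 5)*(-314) = 105*(-314) = -32970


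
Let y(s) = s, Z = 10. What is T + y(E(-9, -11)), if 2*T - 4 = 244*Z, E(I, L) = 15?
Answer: 1237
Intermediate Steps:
T = 1222 (T = 2 + (244*10)/2 = 2 + (½)*2440 = 2 + 1220 = 1222)
T + y(E(-9, -11)) = 1222 + 15 = 1237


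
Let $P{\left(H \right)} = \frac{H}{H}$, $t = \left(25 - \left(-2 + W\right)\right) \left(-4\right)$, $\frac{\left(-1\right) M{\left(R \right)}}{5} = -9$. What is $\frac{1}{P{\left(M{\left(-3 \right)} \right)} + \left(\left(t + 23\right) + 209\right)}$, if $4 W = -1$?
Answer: $\frac{1}{124} \approx 0.0080645$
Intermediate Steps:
$W = - \frac{1}{4}$ ($W = \frac{1}{4} \left(-1\right) = - \frac{1}{4} \approx -0.25$)
$M{\left(R \right)} = 45$ ($M{\left(R \right)} = \left(-5\right) \left(-9\right) = 45$)
$t = -109$ ($t = \left(25 + \left(2 - - \frac{1}{4}\right)\right) \left(-4\right) = \left(25 + \left(2 + \frac{1}{4}\right)\right) \left(-4\right) = \left(25 + \frac{9}{4}\right) \left(-4\right) = \frac{109}{4} \left(-4\right) = -109$)
$P{\left(H \right)} = 1$
$\frac{1}{P{\left(M{\left(-3 \right)} \right)} + \left(\left(t + 23\right) + 209\right)} = \frac{1}{1 + \left(\left(-109 + 23\right) + 209\right)} = \frac{1}{1 + \left(-86 + 209\right)} = \frac{1}{1 + 123} = \frac{1}{124}$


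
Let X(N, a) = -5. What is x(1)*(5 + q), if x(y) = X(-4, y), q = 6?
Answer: -55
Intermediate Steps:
x(y) = -5
x(1)*(5 + q) = -5*(5 + 6) = -5*11 = -55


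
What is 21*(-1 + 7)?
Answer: 126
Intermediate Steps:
21*(-1 + 7) = 21*6 = 126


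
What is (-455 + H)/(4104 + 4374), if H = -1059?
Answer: -757/4239 ≈ -0.17858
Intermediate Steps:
(-455 + H)/(4104 + 4374) = (-455 - 1059)/(4104 + 4374) = -1514/8478 = -1514*1/8478 = -757/4239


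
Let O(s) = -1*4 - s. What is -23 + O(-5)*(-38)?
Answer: -61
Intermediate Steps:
O(s) = -4 - s
-23 + O(-5)*(-38) = -23 + (-4 - 1*(-5))*(-38) = -23 + (-4 + 5)*(-38) = -23 + 1*(-38) = -23 - 38 = -61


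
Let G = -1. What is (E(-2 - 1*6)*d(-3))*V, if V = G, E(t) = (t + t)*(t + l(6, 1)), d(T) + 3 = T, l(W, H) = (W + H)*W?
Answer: -3264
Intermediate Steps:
l(W, H) = W*(H + W) (l(W, H) = (H + W)*W = W*(H + W))
d(T) = -3 + T
E(t) = 2*t*(42 + t) (E(t) = (t + t)*(t + 6*(1 + 6)) = (2*t)*(t + 6*7) = (2*t)*(t + 42) = (2*t)*(42 + t) = 2*t*(42 + t))
V = -1
(E(-2 - 1*6)*d(-3))*V = ((2*(-2 - 1*6)*(42 + (-2 - 1*6)))*(-3 - 3))*(-1) = ((2*(-2 - 6)*(42 + (-2 - 6)))*(-6))*(-1) = ((2*(-8)*(42 - 8))*(-6))*(-1) = ((2*(-8)*34)*(-6))*(-1) = -544*(-6)*(-1) = 3264*(-1) = -3264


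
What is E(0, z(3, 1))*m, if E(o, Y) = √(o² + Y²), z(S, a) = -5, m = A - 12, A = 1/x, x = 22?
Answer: -1315/22 ≈ -59.773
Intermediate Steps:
A = 1/22 ≈ 0.045455
m = -263/22 (m = 1/22 - 12 = -263/22 ≈ -11.955)
E(o, Y) = √(Y² + o²)
E(0, z(3, 1))*m = √((-5)² + 0²)*(-263/22) = √(25 + 0)*(-263/22) = √25*(-263/22) = 5*(-263/22) = -1315/22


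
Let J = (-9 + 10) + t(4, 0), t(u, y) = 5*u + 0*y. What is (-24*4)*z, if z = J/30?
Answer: -336/5 ≈ -67.200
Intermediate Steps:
t(u, y) = 5*u (t(u, y) = 5*u + 0 = 5*u)
J = 21 (J = (-9 + 10) + 5*4 = 1 + 20 = 21)
z = 7/10 (z = 21/30 = 21*(1/30) = 7/10 ≈ 0.70000)
(-24*4)*z = -24*4*(7/10) = -96*7/10 = -336/5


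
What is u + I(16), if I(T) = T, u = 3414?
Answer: 3430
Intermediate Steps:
u + I(16) = 3414 + 16 = 3430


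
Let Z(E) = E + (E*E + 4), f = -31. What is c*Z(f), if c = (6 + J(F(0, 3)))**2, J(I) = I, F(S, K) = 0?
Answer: 33624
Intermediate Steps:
Z(E) = 4 + E + E**2 (Z(E) = E + (E**2 + 4) = E + (4 + E**2) = 4 + E + E**2)
c = 36 (c = (6 + 0)**2 = 6**2 = 36)
c*Z(f) = 36*(4 - 31 + (-31)**2) = 36*(4 - 31 + 961) = 36*934 = 33624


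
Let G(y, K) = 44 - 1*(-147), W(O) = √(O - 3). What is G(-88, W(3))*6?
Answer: 1146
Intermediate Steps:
W(O) = √(-3 + O)
G(y, K) = 191 (G(y, K) = 44 + 147 = 191)
G(-88, W(3))*6 = 191*6 = 1146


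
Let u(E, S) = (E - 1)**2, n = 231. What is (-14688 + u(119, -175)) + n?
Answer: -533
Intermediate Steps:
u(E, S) = (-1 + E)**2
(-14688 + u(119, -175)) + n = (-14688 + (-1 + 119)**2) + 231 = (-14688 + 118**2) + 231 = (-14688 + 13924) + 231 = -764 + 231 = -533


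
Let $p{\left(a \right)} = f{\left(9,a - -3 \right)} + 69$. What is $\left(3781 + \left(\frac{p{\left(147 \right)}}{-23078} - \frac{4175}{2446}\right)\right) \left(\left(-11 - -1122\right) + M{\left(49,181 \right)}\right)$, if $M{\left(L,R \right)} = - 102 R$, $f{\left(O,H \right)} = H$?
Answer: $- \frac{925398152033876}{14112197} \approx -6.5574 \cdot 10^{7}$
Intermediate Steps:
$p{\left(a \right)} = 72 + a$ ($p{\left(a \right)} = \left(a - -3\right) + 69 = \left(a + 3\right) + 69 = \left(3 + a\right) + 69 = 72 + a$)
$\left(3781 + \left(\frac{p{\left(147 \right)}}{-23078} - \frac{4175}{2446}\right)\right) \left(\left(-11 - -1122\right) + M{\left(49,181 \right)}\right) = \left(3781 - \left(\frac{4175}{2446} - \frac{72 + 147}{-23078}\right)\right) \left(\left(-11 - -1122\right) - 18462\right) = \left(3781 + \left(219 \left(- \frac{1}{23078}\right) - \frac{4175}{2446}\right)\right) \left(\left(-11 + 1122\right) - 18462\right) = \left(3781 - \frac{24221581}{14112197}\right) \left(1111 - 18462\right) = \left(3781 - \frac{24221581}{14112197}\right) \left(-17351\right) = \frac{53333995276}{14112197} \left(-17351\right) = - \frac{925398152033876}{14112197}$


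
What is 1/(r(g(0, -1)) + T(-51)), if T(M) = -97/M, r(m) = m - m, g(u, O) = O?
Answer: 51/97 ≈ 0.52577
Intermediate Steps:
r(m) = 0
1/(r(g(0, -1)) + T(-51)) = 1/(0 - 97/(-51)) = 1/(0 - 97*(-1/51)) = 1/(0 + 97/51) = 1/(97/51) = 51/97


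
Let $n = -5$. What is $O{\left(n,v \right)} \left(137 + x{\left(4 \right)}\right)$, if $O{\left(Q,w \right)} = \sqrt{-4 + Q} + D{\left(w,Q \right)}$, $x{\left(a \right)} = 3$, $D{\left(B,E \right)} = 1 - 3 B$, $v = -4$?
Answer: $1820 + 420 i \approx 1820.0 + 420.0 i$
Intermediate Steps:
$O{\left(Q,w \right)} = 1 + \sqrt{-4 + Q} - 3 w$ ($O{\left(Q,w \right)} = \sqrt{-4 + Q} - \left(-1 + 3 w\right) = 1 + \sqrt{-4 + Q} - 3 w$)
$O{\left(n,v \right)} \left(137 + x{\left(4 \right)}\right) = \left(1 + \sqrt{-4 - 5} - -12\right) \left(137 + 3\right) = \left(1 + \sqrt{-9} + 12\right) 140 = \left(1 + 3 i + 12\right) 140 = \left(13 + 3 i\right) 140 = 1820 + 420 i$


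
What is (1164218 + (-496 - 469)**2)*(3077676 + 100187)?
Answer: 6659030778309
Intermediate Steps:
(1164218 + (-496 - 469)**2)*(3077676 + 100187) = (1164218 + (-965)**2)*3177863 = (1164218 + 931225)*3177863 = 2095443*3177863 = 6659030778309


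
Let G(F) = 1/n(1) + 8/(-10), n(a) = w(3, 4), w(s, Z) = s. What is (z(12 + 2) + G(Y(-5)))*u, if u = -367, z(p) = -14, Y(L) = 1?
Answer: 79639/15 ≈ 5309.3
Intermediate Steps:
n(a) = 3
G(F) = -7/15 (G(F) = 1/3 + 8/(-10) = 1*(1/3) + 8*(-1/10) = 1/3 - 4/5 = -7/15)
(z(12 + 2) + G(Y(-5)))*u = (-14 - 7/15)*(-367) = -217/15*(-367) = 79639/15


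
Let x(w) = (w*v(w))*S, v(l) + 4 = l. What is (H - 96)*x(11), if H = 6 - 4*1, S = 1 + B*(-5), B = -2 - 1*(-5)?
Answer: 101332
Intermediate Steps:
v(l) = -4 + l
B = 3 (B = -2 + 5 = 3)
S = -14 (S = 1 + 3*(-5) = 1 - 15 = -14)
H = 2 (H = 6 - 4 = 2)
x(w) = -14*w*(-4 + w) (x(w) = (w*(-4 + w))*(-14) = -14*w*(-4 + w))
(H - 96)*x(11) = (2 - 96)*(14*11*(4 - 1*11)) = -1316*11*(4 - 11) = -1316*11*(-7) = -94*(-1078) = 101332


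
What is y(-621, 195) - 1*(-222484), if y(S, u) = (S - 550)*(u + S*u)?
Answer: 141796384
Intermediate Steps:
y(S, u) = (-550 + S)*(u + S*u)
y(-621, 195) - 1*(-222484) = 195*(-550 + (-621)² - 549*(-621)) - 1*(-222484) = 195*(-550 + 385641 + 340929) + 222484 = 195*726020 + 222484 = 141573900 + 222484 = 141796384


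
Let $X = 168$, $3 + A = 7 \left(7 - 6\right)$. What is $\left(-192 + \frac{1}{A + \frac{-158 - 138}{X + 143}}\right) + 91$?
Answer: $- \frac{95437}{948} \approx -100.67$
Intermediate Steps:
$A = 4$ ($A = -3 + 7 \left(7 - 6\right) = -3 + 7 \cdot 1 = -3 + 7 = 4$)
$\left(-192 + \frac{1}{A + \frac{-158 - 138}{X + 143}}\right) + 91 = \left(-192 + \frac{1}{4 + \frac{-158 - 138}{168 + 143}}\right) + 91 = \left(-192 + \frac{1}{4 - \frac{296}{311}}\right) + 91 = \left(-192 + \frac{1}{\frac{948}{311}}\right) + 91 = \left(-192 + \frac{311}{948}\right) + 91 = - \frac{181705}{948} + 91 = - \frac{95437}{948}$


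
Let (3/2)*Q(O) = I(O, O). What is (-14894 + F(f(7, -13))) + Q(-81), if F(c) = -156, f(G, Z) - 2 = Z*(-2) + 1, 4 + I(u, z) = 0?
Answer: -45158/3 ≈ -15053.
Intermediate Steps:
I(u, z) = -4 (I(u, z) = -4 + 0 = -4)
f(G, Z) = 3 - 2*Z (f(G, Z) = 2 + (Z*(-2) + 1) = 2 + (-2*Z + 1) = 2 + (1 - 2*Z) = 3 - 2*Z)
Q(O) = -8/3 (Q(O) = (⅔)*(-4) = -8/3)
(-14894 + F(f(7, -13))) + Q(-81) = (-14894 - 156) - 8/3 = -15050 - 8/3 = -45158/3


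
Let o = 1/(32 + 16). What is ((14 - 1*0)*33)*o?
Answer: 77/8 ≈ 9.6250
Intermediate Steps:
o = 1/48 ≈ 0.020833
((14 - 1*0)*33)*o = ((14 - 1*0)*33)*(1/48) = ((14 + 0)*33)*(1/48) = (14*33)*(1/48) = 462*(1/48) = 77/8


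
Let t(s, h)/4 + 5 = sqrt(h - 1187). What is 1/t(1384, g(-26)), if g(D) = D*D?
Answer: -5/2144 - I*sqrt(511)/2144 ≈ -0.0023321 - 0.010544*I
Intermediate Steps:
g(D) = D**2
t(s, h) = -20 + 4*sqrt(-1187 + h) (t(s, h) = -20 + 4*sqrt(h - 1187) = -20 + 4*sqrt(-1187 + h))
1/t(1384, g(-26)) = 1/(-20 + 4*sqrt(-1187 + (-26)**2)) = 1/(-20 + 4*sqrt(-1187 + 676)) = 1/(-20 + 4*sqrt(-511)) = 1/(-20 + 4*(I*sqrt(511))) = 1/(-20 + 4*I*sqrt(511))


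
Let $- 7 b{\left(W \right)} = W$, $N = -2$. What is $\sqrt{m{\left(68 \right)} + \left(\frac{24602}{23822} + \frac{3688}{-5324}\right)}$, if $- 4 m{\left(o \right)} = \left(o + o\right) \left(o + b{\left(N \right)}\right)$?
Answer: $\frac{i \sqrt{236269919647738823}}{10088617} \approx 48.181 i$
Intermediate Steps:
$b{\left(W \right)} = - \frac{W}{7}$
$m{\left(o \right)} = - \frac{o \left(\frac{2}{7} + o\right)}{2}$ ($m{\left(o \right)} = - \frac{\left(o + o\right) \left(o - - \frac{2}{7}\right)}{4} = - \frac{2 o \left(o + \frac{2}{7}\right)}{4} = - \frac{2 o \left(\frac{2}{7} + o\right)}{4} = - \frac{o \left(\frac{2}{7} + o\right)}{2}$)
$\sqrt{m{\left(68 \right)} + \left(\frac{24602}{23822} + \frac{3688}{-5324}\right)} = \sqrt{\left(- \frac{1}{14}\right) 68 \left(2 + 7 \cdot 68\right) + \left(\frac{24602}{23822} + \frac{3688}{-5324}\right)} = \sqrt{\left(- \frac{1}{14}\right) 68 \left(2 + 476\right) + \left(24602 \cdot \frac{1}{23822} + 3688 \left(- \frac{1}{5324}\right)\right)} = \sqrt{\left(- \frac{1}{14}\right) 68 \cdot 478 + \left(\frac{12301}{11911} - \frac{922}{1331}\right)} = \sqrt{- \frac{16252}{7} + \frac{5390689}{15853541}} = \sqrt{- \frac{257614013509}{110974787}} = \frac{i \sqrt{236269919647738823}}{10088617}$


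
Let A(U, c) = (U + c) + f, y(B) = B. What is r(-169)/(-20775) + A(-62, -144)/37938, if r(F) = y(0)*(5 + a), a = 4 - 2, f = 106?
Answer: -50/18969 ≈ -0.0026359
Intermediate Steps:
a = 2
A(U, c) = 106 + U + c (A(U, c) = (U + c) + 106 = 106 + U + c)
r(F) = 0 (r(F) = 0*(5 + 2) = 0*7 = 0)
r(-169)/(-20775) + A(-62, -144)/37938 = 0/(-20775) + (106 - 62 - 144)/37938 = 0*(-1/20775) - 100*1/37938 = 0 - 50/18969 = -50/18969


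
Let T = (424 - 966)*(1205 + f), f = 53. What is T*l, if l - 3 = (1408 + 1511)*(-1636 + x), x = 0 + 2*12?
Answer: 3208328160300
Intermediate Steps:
T = -681836 (T = (424 - 966)*(1205 + 53) = -542*1258 = -681836)
x = 24 (x = 0 + 24 = 24)
l = -4705425 (l = 3 + (1408 + 1511)*(-1636 + 24) = 3 + 2919*(-1612) = 3 - 4705428 = -4705425)
T*l = -681836*(-4705425) = 3208328160300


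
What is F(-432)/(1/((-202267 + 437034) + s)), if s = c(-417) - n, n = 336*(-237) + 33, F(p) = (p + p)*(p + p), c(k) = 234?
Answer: 234847641600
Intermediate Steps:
F(p) = 4*p² (F(p) = (2*p)*(2*p) = 4*p²)
n = -79599 (n = -79632 + 33 = -79599)
s = 79833 (s = 234 - 1*(-79599) = 234 + 79599 = 79833)
F(-432)/(1/((-202267 + 437034) + s)) = (4*(-432)²)/(1/((-202267 + 437034) + 79833)) = (4*186624)/(1/(234767 + 79833)) = 746496/(1/314600) = 746496*314600 = 234847641600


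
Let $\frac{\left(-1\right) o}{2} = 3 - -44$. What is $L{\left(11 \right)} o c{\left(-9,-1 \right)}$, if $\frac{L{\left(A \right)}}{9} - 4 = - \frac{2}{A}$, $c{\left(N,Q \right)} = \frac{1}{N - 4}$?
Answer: $\frac{35532}{143} \approx 248.48$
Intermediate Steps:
$c{\left(N,Q \right)} = \frac{1}{-4 + N}$
$L{\left(A \right)} = 36 - \frac{18}{A}$ ($L{\left(A \right)} = 36 + 9 \left(- \frac{2}{A}\right) = 36 - \frac{18}{A}$)
$o = -94$ ($o = - 2 \left(3 - -44\right) = - 2 \left(3 + 44\right) = \left(-2\right) 47 = -94$)
$L{\left(11 \right)} o c{\left(-9,-1 \right)} = \frac{\left(36 - \frac{18}{11}\right) \left(-94\right)}{-4 - 9} = \frac{\left(36 - \frac{18}{11}\right) \left(-94\right)}{-13} = \left(36 - \frac{18}{11}\right) \left(-94\right) \left(- \frac{1}{13}\right) = \frac{378}{11} \left(-94\right) \left(- \frac{1}{13}\right) = \left(- \frac{35532}{11}\right) \left(- \frac{1}{13}\right) = \frac{35532}{143}$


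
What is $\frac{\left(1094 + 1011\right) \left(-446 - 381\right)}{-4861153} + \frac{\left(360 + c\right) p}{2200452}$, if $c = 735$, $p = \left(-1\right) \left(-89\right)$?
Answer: $\frac{1434789174345}{3565577947052} \approx 0.4024$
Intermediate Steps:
$p = 89$
$\frac{\left(1094 + 1011\right) \left(-446 - 381\right)}{-4861153} + \frac{\left(360 + c\right) p}{2200452} = \frac{\left(1094 + 1011\right) \left(-446 - 381\right)}{-4861153} + \frac{\left(360 + 735\right) 89}{2200452} = 2105 \left(-827\right) \left(- \frac{1}{4861153}\right) + 1095 \cdot 89 \cdot \frac{1}{2200452} = \left(-1740835\right) \left(- \frac{1}{4861153}\right) + 97455 \cdot \frac{1}{2200452} = \frac{1740835}{4861153} + \frac{32485}{733484} = \frac{1434789174345}{3565577947052}$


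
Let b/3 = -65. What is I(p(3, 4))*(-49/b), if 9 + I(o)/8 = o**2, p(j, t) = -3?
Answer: 0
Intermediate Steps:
b = -195 (b = 3*(-65) = -195)
I(o) = -72 + 8*o**2
I(p(3, 4))*(-49/b) = (-72 + 8*(-3)**2)*(-49/(-195)) = (-72 + 8*9)*(-49*(-1/195)) = (-72 + 72)*(49/195) = 0*(49/195) = 0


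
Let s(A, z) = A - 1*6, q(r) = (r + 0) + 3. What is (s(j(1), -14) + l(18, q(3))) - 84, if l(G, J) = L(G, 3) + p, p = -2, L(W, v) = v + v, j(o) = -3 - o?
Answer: -90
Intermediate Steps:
L(W, v) = 2*v
q(r) = 3 + r (q(r) = r + 3 = 3 + r)
s(A, z) = -6 + A (s(A, z) = A - 6 = -6 + A)
l(G, J) = 4 (l(G, J) = 2*3 - 2 = 6 - 2 = 4)
(s(j(1), -14) + l(18, q(3))) - 84 = ((-6 + (-3 - 1*1)) + 4) - 84 = ((-6 + (-3 - 1)) + 4) - 84 = ((-6 - 4) + 4) - 84 = (-10 + 4) - 84 = -6 - 84 = -90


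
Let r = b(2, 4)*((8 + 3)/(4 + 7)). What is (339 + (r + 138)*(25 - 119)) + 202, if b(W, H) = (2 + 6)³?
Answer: -60559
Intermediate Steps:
b(W, H) = 512 (b(W, H) = 8³ = 512)
r = 512 (r = 512*((8 + 3)/(4 + 7)) = 512*(11/11) = 512*(11*(1/11)) = 512*1 = 512)
(339 + (r + 138)*(25 - 119)) + 202 = (339 + (512 + 138)*(25 - 119)) + 202 = (339 + 650*(-94)) + 202 = (339 - 61100) + 202 = -60761 + 202 = -60559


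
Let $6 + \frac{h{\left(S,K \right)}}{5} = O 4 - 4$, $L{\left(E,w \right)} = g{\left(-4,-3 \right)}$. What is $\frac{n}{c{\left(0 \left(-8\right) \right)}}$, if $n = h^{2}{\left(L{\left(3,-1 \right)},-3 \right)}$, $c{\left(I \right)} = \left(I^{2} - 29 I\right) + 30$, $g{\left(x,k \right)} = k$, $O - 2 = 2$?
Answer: $30$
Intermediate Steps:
$O = 4$ ($O = 2 + 2 = 4$)
$L{\left(E,w \right)} = -3$
$h{\left(S,K \right)} = 30$ ($h{\left(S,K \right)} = -30 + 5 \left(4 \cdot 4 - 4\right) = -30 + 5 \left(16 - 4\right) = -30 + 5 \cdot 12 = -30 + 60 = 30$)
$c{\left(I \right)} = 30 + I^{2} - 29 I$
$n = 900$ ($n = 30^{2} = 900$)
$\frac{n}{c{\left(0 \left(-8\right) \right)}} = \frac{900}{30 + \left(0 \left(-8\right)\right)^{2} - 29 \cdot 0 \left(-8\right)} = \frac{900}{30 + 0^{2} - 0} = \frac{900}{30 + 0 + 0} = \frac{900}{30} = 900 \cdot \frac{1}{30} = 30$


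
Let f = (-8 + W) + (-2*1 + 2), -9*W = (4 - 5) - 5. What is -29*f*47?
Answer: 29986/3 ≈ 9995.3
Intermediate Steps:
W = 2/3 (W = -((4 - 5) - 5)/9 = -(-1 - 5)/9 = -1/9*(-6) = 2/3 ≈ 0.66667)
f = -22/3 (f = (-8 + 2/3) + (-2*1 + 2) = -22/3 + (-2 + 2) = -22/3 + 0 = -22/3 ≈ -7.3333)
-29*f*47 = -29*(-22/3)*47 = (638/3)*47 = 29986/3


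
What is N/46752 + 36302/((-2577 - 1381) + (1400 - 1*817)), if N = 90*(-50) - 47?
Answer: -570845743/52596000 ≈ -10.853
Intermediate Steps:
N = -4547 (N = -4500 - 47 = -4547)
N/46752 + 36302/((-2577 - 1381) + (1400 - 1*817)) = -4547/46752 + 36302/((-2577 - 1381) + (1400 - 1*817)) = -4547*1/46752 + 36302/(-3958 + (1400 - 817)) = -4547/46752 + 36302/(-3958 + 583) = -4547/46752 + 36302/(-3375) = -4547/46752 + 36302*(-1/3375) = -4547/46752 - 36302/3375 = -570845743/52596000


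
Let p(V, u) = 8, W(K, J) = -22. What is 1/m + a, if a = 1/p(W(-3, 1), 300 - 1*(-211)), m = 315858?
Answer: 157933/1263432 ≈ 0.12500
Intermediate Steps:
a = ⅛ (a = 1/8 = ⅛ ≈ 0.12500)
1/m + a = 1/315858 + ⅛ = 157933/1263432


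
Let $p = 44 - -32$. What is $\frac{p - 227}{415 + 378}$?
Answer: $- \frac{151}{793} \approx -0.19042$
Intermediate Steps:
$p = 76$ ($p = 44 + 32 = 76$)
$\frac{p - 227}{415 + 378} = \frac{76 - 227}{415 + 378} = - \frac{151}{793}$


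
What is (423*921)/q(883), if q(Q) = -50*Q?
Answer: -389583/44150 ≈ -8.8241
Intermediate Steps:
(423*921)/q(883) = (423*921)/((-50*883)) = 389583/(-44150) = 389583*(-1/44150) = -389583/44150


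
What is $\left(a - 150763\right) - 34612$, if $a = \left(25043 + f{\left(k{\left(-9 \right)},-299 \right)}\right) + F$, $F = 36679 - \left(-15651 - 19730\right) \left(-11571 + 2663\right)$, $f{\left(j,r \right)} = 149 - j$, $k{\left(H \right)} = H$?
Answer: $-315297443$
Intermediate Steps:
$F = -315137269$ ($F = 36679 - \left(-35381\right) \left(-8908\right) = 36679 - 315173948 = -315137269$)
$a = -315112068$ ($a = \left(25043 + \left(149 - -9\right)\right) - 315137269 = \left(25043 + \left(149 + 9\right)\right) - 315137269 = \left(25043 + 158\right) - 315137269 = 25201 - 315137269 = -315112068$)
$\left(a - 150763\right) - 34612 = \left(-315112068 - 150763\right) - 34612 = -315262831 - 34612 = -315297443$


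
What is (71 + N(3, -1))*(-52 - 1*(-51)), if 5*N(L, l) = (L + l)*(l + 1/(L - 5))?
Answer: -352/5 ≈ -70.400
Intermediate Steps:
N(L, l) = (L + l)*(l + 1/(-5 + L))/5 (N(L, l) = ((L + l)*(l + 1/(L - 5)))/5 = ((L + l)*(l + 1/(-5 + L)))/5 = (L + l)*(l + 1/(-5 + L))/5)
(71 + N(3, -1))*(-52 - 1*(-51)) = (71 + (3 - 1 - 5*(-1)² + 3*(-1)² - 1*3² - 5*3*(-1))/(5*(-5 + 3)))*(-52 - 1*(-51)) = (71 + (⅕)*(3 - 1 - 5*1 + 3*1 - 1*9 + 15)/(-2))*(-52 + 51) = (71 + (⅕)*(-½)*(3 - 1 - 5 + 3 - 9 + 15))*(-1) = (71 + (⅕)*(-½)*6)*(-1) = (71 - ⅗)*(-1) = (352/5)*(-1) = -352/5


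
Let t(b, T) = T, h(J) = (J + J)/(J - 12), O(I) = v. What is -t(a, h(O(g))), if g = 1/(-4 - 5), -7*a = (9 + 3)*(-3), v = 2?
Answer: ⅖ ≈ 0.40000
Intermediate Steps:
a = 36/7 (a = -(9 + 3)*(-3)/7 = -12*(-3)/7 = -⅐*(-36) = 36/7 ≈ 5.1429)
g = -⅑ (g = 1/(-9) = -⅑ ≈ -0.11111)
O(I) = 2
h(J) = 2*J/(-12 + J) (h(J) = (2*J)/(-12 + J) = 2*J/(-12 + J))
-t(a, h(O(g))) = -2*2/(-12 + 2) = -2*2/(-10) = -2*2*(-1)/10 = -1*(-⅖) = ⅖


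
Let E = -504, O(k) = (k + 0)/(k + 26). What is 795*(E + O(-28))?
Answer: -389550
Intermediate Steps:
O(k) = k/(26 + k)
795*(E + O(-28)) = 795*(-504 - 28/(26 - 28)) = 795*(-504 - 28/(-2)) = 795*(-504 - 28*(-½)) = 795*(-504 + 14) = 795*(-490) = -389550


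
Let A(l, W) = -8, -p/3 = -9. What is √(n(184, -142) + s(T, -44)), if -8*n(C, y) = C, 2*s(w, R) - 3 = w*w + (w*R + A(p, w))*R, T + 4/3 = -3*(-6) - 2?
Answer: √520538/6 ≈ 120.25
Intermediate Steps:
p = 27 (p = -3*(-9) = 27)
T = 44/3 (T = -4/3 + (-3*(-6) - 2) = -4/3 + (18 - 2) = -4/3 + 16 = 44/3 ≈ 14.667)
s(w, R) = 3/2 + w²/2 + R*(-8 + R*w)/2 (s(w, R) = 3/2 + (w*w + (w*R - 8)*R)/2 = 3/2 + (w² + (R*w - 8)*R)/2 = 3/2 + (w² + (-8 + R*w)*R)/2 = 3/2 + (w² + R*(-8 + R*w))/2 = 3/2 + (w²/2 + R*(-8 + R*w)/2) = 3/2 + w²/2 + R*(-8 + R*w)/2)
n(C, y) = -C/8
√(n(184, -142) + s(T, -44)) = √(-⅛*184 + (3/2 + (44/3)²/2 - 4*(-44) + (½)*(44/3)*(-44)²)) = √(-23 + (3/2 + (½)*(1936/9) + 176 + (½)*(44/3)*1936)) = √(-23 + (3/2 + 968/9 + 176 + 42592/3)) = √(-23 + 260683/18) = √(260269/18) = √520538/6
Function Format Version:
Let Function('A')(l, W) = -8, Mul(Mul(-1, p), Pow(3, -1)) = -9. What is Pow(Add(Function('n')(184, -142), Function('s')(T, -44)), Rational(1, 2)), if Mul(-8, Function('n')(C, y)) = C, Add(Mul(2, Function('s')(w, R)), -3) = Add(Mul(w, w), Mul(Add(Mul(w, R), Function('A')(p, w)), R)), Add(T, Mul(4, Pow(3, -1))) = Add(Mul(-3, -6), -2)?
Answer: Mul(Rational(1, 6), Pow(520538, Rational(1, 2))) ≈ 120.25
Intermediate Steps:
p = 27 (p = Mul(-3, -9) = 27)
T = Rational(44, 3) (T = Add(Rational(-4, 3), Add(Mul(-3, -6), -2)) = Add(Rational(-4, 3), Add(18, -2)) = Add(Rational(-4, 3), 16) = Rational(44, 3) ≈ 14.667)
Function('s')(w, R) = Add(Rational(3, 2), Mul(Rational(1, 2), Pow(w, 2)), Mul(Rational(1, 2), R, Add(-8, Mul(R, w)))) (Function('s')(w, R) = Add(Rational(3, 2), Mul(Rational(1, 2), Add(Mul(w, w), Mul(Add(Mul(w, R), -8), R)))) = Add(Rational(3, 2), Mul(Rational(1, 2), Add(Pow(w, 2), Mul(Add(Mul(R, w), -8), R)))) = Add(Rational(3, 2), Mul(Rational(1, 2), Add(Pow(w, 2), Mul(Add(-8, Mul(R, w)), R)))) = Add(Rational(3, 2), Mul(Rational(1, 2), Add(Pow(w, 2), Mul(R, Add(-8, Mul(R, w)))))) = Add(Rational(3, 2), Add(Mul(Rational(1, 2), Pow(w, 2)), Mul(Rational(1, 2), R, Add(-8, Mul(R, w))))) = Add(Rational(3, 2), Mul(Rational(1, 2), Pow(w, 2)), Mul(Rational(1, 2), R, Add(-8, Mul(R, w)))))
Function('n')(C, y) = Mul(Rational(-1, 8), C)
Pow(Add(Function('n')(184, -142), Function('s')(T, -44)), Rational(1, 2)) = Pow(Add(Mul(Rational(-1, 8), 184), Add(Rational(3, 2), Mul(Rational(1, 2), Pow(Rational(44, 3), 2)), Mul(-4, -44), Mul(Rational(1, 2), Rational(44, 3), Pow(-44, 2)))), Rational(1, 2)) = Pow(Add(-23, Add(Rational(3, 2), Mul(Rational(1, 2), Rational(1936, 9)), 176, Mul(Rational(1, 2), Rational(44, 3), 1936))), Rational(1, 2)) = Pow(Add(-23, Add(Rational(3, 2), Rational(968, 9), 176, Rational(42592, 3))), Rational(1, 2)) = Pow(Add(-23, Rational(260683, 18)), Rational(1, 2)) = Pow(Rational(260269, 18), Rational(1, 2)) = Mul(Rational(1, 6), Pow(520538, Rational(1, 2)))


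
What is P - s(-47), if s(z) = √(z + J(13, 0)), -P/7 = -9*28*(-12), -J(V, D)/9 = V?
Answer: -21168 - 2*I*√41 ≈ -21168.0 - 12.806*I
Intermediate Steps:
J(V, D) = -9*V
P = -21168 (P = -7*(-9*28)*(-12) = -(-1764)*(-12) = -7*3024 = -21168)
s(z) = √(-117 + z) (s(z) = √(z - 9*13) = √(z - 117) = √(-117 + z))
P - s(-47) = -21168 - √(-117 - 47) = -21168 - √(-164) = -21168 - 2*I*√41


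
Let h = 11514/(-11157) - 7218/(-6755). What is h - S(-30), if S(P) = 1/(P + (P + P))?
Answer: 4309861/90438642 ≈ 0.047655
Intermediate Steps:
h = 918052/25121845 (h = 11514*(-1/11157) - 7218*(-1/6755) = -3838/3719 + 7218/6755 = 918052/25121845 ≈ 0.036544)
S(P) = 1/(3*P) (S(P) = 1/(P + 2*P) = 1/(3*P))
h - S(-30) = 918052/25121845 - 1/(3*(-30)) = 918052/25121845 - (-1)/(3*30) = 918052/25121845 - 1*(-1/90) = 918052/25121845 + 1/90 = 4309861/90438642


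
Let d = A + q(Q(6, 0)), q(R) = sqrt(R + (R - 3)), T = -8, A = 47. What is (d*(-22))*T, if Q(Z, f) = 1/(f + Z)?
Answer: 8272 + 352*I*sqrt(6)/3 ≈ 8272.0 + 287.41*I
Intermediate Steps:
Q(Z, f) = 1/(Z + f)
q(R) = sqrt(-3 + 2*R) (q(R) = sqrt(R + (-3 + R)) = sqrt(-3 + 2*R))
d = 47 + 2*I*sqrt(6)/3 (d = 47 + sqrt(-3 + 2/(6 + 0)) = 47 + sqrt(-3 + 2/6) = 47 + sqrt(-3 + 2*(1/6)) = 47 + sqrt(-3 + 1/3) = 47 + sqrt(-8/3) = 47 + 2*I*sqrt(6)/3 ≈ 47.0 + 1.633*I)
(d*(-22))*T = ((47 + 2*I*sqrt(6)/3)*(-22))*(-8) = (-1034 - 44*I*sqrt(6)/3)*(-8) = 8272 + 352*I*sqrt(6)/3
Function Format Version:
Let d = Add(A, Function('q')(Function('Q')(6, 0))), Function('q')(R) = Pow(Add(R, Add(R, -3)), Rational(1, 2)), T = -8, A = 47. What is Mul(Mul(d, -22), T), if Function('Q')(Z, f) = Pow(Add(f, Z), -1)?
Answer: Add(8272, Mul(Rational(352, 3), I, Pow(6, Rational(1, 2)))) ≈ Add(8272.0, Mul(287.41, I))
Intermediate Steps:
Function('Q')(Z, f) = Pow(Add(Z, f), -1)
Function('q')(R) = Pow(Add(-3, Mul(2, R)), Rational(1, 2)) (Function('q')(R) = Pow(Add(R, Add(-3, R)), Rational(1, 2)) = Pow(Add(-3, Mul(2, R)), Rational(1, 2)))
d = Add(47, Mul(Rational(2, 3), I, Pow(6, Rational(1, 2)))) (d = Add(47, Pow(Add(-3, Mul(2, Pow(Add(6, 0), -1))), Rational(1, 2))) = Add(47, Pow(Add(-3, Mul(2, Pow(6, -1))), Rational(1, 2))) = Add(47, Pow(Add(-3, Mul(2, Rational(1, 6))), Rational(1, 2))) = Add(47, Pow(Add(-3, Rational(1, 3)), Rational(1, 2))) = Add(47, Pow(Rational(-8, 3), Rational(1, 2))) = Add(47, Mul(Rational(2, 3), I, Pow(6, Rational(1, 2)))) ≈ Add(47.000, Mul(1.6330, I)))
Mul(Mul(d, -22), T) = Mul(Mul(Add(47, Mul(Rational(2, 3), I, Pow(6, Rational(1, 2)))), -22), -8) = Mul(Add(-1034, Mul(Rational(-44, 3), I, Pow(6, Rational(1, 2)))), -8) = Add(8272, Mul(Rational(352, 3), I, Pow(6, Rational(1, 2))))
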